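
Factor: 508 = 2^2*127^1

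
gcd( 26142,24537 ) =3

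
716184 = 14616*49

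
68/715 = 68/715 = 0.10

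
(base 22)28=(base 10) 52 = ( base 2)110100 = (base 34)1i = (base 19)2e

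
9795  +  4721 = 14516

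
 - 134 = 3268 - 3402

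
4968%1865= 1238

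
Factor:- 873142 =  -2^1*436571^1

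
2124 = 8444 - 6320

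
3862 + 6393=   10255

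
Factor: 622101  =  3^1*207367^1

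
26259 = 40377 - 14118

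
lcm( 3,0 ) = 0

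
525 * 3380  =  1774500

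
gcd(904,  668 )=4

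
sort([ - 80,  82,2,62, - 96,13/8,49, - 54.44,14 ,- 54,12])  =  [ - 96, - 80, - 54.44,  -  54,  13/8,  2,12,14,49 , 62, 82] 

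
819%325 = 169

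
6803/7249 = 6803/7249  =  0.94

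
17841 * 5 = 89205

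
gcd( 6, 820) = 2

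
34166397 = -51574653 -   -  85741050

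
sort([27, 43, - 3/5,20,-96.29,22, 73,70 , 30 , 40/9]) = [ - 96.29, - 3/5,40/9,20 , 22,27,30, 43,70, 73]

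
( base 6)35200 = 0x13b0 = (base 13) 23a9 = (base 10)5040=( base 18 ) fa0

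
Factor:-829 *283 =  -  234607 =- 283^1*829^1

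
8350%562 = 482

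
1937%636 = 29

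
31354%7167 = 2686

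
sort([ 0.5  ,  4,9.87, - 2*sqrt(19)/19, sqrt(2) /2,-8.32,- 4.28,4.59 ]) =[ - 8.32, - 4.28  , - 2 * sqrt (19) /19,0.5 , sqrt(2) /2,  4,4.59 , 9.87 ]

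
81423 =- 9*( - 9047)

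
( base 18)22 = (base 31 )17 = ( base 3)1102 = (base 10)38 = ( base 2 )100110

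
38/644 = 19/322 = 0.06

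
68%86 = 68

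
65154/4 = 16288 + 1/2  =  16288.50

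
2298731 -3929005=-1630274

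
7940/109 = 72 + 92/109 = 72.84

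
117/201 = 39/67 = 0.58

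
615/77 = 615/77 = 7.99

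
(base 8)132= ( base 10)90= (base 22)42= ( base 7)156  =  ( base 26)3c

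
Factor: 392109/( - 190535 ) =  -3^1 * 5^( - 1)*29^1*53^( - 1)*719^( - 1 )*4507^1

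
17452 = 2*8726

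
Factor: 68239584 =2^5*3^4*7^1*3761^1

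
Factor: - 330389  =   - 330389^1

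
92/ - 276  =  -1+ 2/3 = -0.33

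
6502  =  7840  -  1338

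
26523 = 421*63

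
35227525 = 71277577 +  - 36050052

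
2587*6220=16091140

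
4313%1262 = 527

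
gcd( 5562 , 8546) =2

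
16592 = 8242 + 8350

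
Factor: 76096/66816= 41/36 = 2^( - 2 )*3^( - 2)*41^1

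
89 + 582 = 671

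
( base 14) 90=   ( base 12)a6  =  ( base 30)46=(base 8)176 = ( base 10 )126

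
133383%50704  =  31975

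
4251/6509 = 4251/6509= 0.65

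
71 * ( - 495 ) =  -35145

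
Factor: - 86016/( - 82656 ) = 128/123 = 2^7*3^( - 1)*41^(-1)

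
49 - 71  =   -22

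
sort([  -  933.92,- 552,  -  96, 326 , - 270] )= [ - 933.92,-552 ,-270, - 96,326 ]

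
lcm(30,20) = 60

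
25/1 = 25 = 25.00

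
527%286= 241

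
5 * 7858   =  39290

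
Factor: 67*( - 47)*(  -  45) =141705 = 3^2*5^1*47^1*67^1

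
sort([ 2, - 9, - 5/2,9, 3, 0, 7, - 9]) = [-9, -9,-5/2, 0,  2, 3,7,  9 ]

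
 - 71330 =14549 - 85879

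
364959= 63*5793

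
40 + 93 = 133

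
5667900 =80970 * 70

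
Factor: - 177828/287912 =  -21/34 = - 2^ ( - 1)* 3^1*7^1*17^( - 1 ) 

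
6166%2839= 488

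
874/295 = 2 + 284/295 = 2.96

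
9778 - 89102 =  -79324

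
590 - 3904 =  - 3314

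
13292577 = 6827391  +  6465186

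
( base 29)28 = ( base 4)1002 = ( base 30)26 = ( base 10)66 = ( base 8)102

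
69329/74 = 69329/74 = 936.88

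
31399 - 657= 30742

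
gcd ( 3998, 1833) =1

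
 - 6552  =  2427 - 8979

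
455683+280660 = 736343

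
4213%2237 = 1976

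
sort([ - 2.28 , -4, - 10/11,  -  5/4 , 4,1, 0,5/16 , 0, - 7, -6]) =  [- 7,- 6,-4, - 2.28, - 5/4, - 10/11,  0,0, 5/16,  1,  4 ] 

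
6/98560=3/49280 = 0.00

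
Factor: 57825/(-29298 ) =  - 2^( - 1)*3^1*5^2*19^( - 1 ) = -  75/38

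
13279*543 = 7210497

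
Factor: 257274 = 2^1 * 3^2 * 14293^1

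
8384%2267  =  1583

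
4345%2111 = 123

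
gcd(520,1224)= 8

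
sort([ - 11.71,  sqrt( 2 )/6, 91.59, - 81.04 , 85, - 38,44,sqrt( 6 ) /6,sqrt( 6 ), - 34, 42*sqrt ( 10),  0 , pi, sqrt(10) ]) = [  -  81.04, - 38, - 34, - 11.71,0, sqrt( 2)/6,sqrt(6)/6,sqrt( 6 ), pi, sqrt( 10), 44,85, 91.59, 42*sqrt(10) ]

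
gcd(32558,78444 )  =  2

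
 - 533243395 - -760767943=227524548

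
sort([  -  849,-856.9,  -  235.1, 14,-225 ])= [ - 856.9, - 849, - 235.1,  -  225, 14] 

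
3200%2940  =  260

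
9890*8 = 79120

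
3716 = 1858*2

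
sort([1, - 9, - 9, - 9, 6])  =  [-9, -9, - 9,  1, 6]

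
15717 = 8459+7258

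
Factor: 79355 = 5^1*  59^1*269^1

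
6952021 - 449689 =6502332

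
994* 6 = 5964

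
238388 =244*977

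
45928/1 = 45928 = 45928.00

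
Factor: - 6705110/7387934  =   -3352555/3693967 = - 5^1*251^ ( - 1)*14717^( - 1)*670511^1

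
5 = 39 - 34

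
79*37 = 2923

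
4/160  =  1/40 = 0.03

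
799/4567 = 799/4567 = 0.17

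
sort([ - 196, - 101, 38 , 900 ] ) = [ - 196, -101, 38,  900] 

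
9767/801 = 12 + 155/801 = 12.19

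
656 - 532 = 124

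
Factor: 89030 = 2^1*5^1*29^1*307^1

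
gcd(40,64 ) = 8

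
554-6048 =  - 5494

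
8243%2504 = 731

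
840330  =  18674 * 45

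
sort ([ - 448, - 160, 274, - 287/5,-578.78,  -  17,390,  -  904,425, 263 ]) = [ - 904, -578.78,-448 , - 160, - 287/5, - 17, 263,274,390, 425]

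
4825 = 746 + 4079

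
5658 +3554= 9212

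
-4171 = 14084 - 18255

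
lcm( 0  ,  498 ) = 0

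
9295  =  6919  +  2376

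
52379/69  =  52379/69  =  759.12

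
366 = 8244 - 7878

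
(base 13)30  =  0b100111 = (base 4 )213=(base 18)23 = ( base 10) 39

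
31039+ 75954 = 106993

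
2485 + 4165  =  6650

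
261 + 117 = 378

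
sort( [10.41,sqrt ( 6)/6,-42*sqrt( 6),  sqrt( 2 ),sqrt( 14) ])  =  [ -42*sqrt(6),sqrt(6) /6,sqrt( 2),sqrt( 14), 10.41] 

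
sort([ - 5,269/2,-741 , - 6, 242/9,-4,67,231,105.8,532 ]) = [  -  741,-6,  -  5, - 4 , 242/9,67,105.8 , 269/2, 231,532] 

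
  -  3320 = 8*( - 415 )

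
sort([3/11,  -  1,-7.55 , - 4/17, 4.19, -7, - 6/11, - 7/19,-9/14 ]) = [-7.55, - 7, - 1, - 9/14,- 6/11,  -  7/19, - 4/17,3/11, 4.19 ]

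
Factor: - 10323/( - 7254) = 2^(  -  1)*13^( - 1)*37^1 = 37/26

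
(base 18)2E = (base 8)62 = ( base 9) 55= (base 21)28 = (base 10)50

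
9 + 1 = 10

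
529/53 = 9 + 52/53 = 9.98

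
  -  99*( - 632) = 62568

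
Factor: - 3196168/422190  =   - 1598084/211095 = -2^2*3^( - 2 )*5^ ( - 1)*67^2*89^1*4691^( - 1 )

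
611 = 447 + 164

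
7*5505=38535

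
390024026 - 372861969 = 17162057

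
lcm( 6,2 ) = 6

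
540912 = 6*90152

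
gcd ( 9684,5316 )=12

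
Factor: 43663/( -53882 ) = -2^(-1 )*29^( - 1 ) * 47^1=- 47/58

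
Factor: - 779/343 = -7^( - 3 )*19^1*41^1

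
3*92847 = 278541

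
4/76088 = 1/19022=0.00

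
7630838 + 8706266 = 16337104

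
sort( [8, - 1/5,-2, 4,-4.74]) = [ - 4.74, - 2, - 1/5, 4,8 ] 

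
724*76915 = 55686460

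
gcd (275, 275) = 275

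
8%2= 0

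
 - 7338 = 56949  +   - 64287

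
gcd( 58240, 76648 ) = 104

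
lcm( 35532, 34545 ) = 1243620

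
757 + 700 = 1457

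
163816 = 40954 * 4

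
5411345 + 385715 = 5797060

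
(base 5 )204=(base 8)66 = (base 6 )130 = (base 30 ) 1O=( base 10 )54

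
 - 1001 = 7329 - 8330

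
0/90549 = 0  =  0.00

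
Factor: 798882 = 2^1*3^1*7^1*23^1*827^1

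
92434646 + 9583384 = 102018030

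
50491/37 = 1364 + 23/37 = 1364.62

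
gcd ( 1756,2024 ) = 4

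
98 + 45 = 143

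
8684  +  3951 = 12635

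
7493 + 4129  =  11622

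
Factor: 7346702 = 2^1*11^1*333941^1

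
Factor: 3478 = 2^1 *37^1*47^1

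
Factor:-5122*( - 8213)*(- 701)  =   - 29488957186 = -2^1*13^1*43^1 * 191^1*197^1*701^1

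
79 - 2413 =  - 2334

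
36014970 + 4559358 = 40574328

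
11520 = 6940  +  4580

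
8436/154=54 + 60/77 = 54.78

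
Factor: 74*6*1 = 444  =  2^2*3^1*37^1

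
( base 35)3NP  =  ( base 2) 1000110011001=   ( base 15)1505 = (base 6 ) 32505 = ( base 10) 4505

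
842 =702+140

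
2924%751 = 671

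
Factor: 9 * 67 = 3^2*67^1 = 603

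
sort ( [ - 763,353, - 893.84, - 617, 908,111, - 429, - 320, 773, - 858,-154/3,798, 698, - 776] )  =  [ - 893.84 , - 858 , - 776, - 763, - 617,-429, - 320, - 154/3, 111, 353, 698, 773, 798, 908] 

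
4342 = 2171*2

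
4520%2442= 2078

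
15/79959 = 5/26653 = 0.00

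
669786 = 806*831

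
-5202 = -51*102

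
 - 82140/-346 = 237+69/173  =  237.40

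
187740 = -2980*( - 63 ) 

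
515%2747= 515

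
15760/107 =15760/107 = 147.29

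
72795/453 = 160 + 105/151 =160.70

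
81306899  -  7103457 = 74203442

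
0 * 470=0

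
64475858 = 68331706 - 3855848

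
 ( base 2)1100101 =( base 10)101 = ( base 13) 7a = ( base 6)245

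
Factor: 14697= 3^2*23^1*71^1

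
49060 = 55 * 892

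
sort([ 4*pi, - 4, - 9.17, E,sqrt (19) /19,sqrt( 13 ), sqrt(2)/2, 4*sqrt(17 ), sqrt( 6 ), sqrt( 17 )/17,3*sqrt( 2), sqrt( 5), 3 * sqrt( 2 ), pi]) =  [ -9.17, - 4,sqrt( 19 )/19 , sqrt( 17 )/17, sqrt( 2) /2, sqrt( 5), sqrt ( 6 ), E, pi, sqrt( 13 ), 3*sqrt (2),  3*sqrt ( 2 ),4*pi,4 * sqrt( 17 )]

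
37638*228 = 8581464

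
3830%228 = 182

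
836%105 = 101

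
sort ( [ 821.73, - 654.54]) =[ - 654.54, 821.73]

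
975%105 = 30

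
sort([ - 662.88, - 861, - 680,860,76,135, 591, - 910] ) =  [ - 910 , - 861  , - 680, - 662.88 , 76,  135,  591,860 ]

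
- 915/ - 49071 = 305/16357 = 0.02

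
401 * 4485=1798485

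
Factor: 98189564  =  2^2*11^2*37^1*5483^1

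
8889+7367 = 16256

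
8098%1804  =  882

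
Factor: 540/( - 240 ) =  -9/4 = - 2^(-2 )*3^2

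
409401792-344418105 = 64983687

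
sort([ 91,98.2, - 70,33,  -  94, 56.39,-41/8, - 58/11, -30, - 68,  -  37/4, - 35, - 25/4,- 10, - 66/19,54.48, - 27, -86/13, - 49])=[ - 94, - 70, - 68, -49,-35,-30, - 27 ,-10,- 37/4,  -  86/13 ,-25/4, - 58/11, - 41/8, - 66/19 , 33,54.48, 56.39, 91,98.2] 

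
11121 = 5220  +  5901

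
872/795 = 1 + 77/795 = 1.10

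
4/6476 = 1/1619 = 0.00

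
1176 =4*294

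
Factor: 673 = 673^1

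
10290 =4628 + 5662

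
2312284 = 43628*53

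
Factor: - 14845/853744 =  - 2^(-4 )*5^1*2969^1*53359^(  -  1)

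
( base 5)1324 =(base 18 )BG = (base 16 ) D6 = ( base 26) 86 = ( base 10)214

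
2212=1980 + 232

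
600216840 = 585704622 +14512218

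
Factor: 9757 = 11^1 * 887^1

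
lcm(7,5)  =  35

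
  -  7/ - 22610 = 1/3230 = 0.00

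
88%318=88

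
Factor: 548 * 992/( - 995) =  - 2^7*5^( - 1) * 31^1 * 137^1*199^( - 1) = -  543616/995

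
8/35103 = 8/35103 = 0.00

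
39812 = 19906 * 2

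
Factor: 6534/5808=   9/8   =  2^ ( - 3 )*3^2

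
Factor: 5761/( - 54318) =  - 2^( - 1 )*3^( - 1 )*7^1*11^ ( - 1) = - 7/66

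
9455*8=75640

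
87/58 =1 + 1/2 = 1.50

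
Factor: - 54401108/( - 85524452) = 13600277/21381113 = 13^ ( - 1 ) *53^1 * 79^(-1 )*109^( - 1 )*191^ (-1 )*256609^1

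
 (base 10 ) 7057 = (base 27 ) 9IA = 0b1101110010001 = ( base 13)329B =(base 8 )15621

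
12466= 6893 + 5573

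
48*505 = 24240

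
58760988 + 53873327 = 112634315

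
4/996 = 1/249 = 0.00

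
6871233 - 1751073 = 5120160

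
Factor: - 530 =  -2^1 * 5^1*53^1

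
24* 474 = 11376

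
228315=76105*3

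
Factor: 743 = 743^1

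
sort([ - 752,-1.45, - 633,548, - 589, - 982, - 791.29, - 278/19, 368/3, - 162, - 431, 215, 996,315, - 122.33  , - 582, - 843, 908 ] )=[ - 982, - 843, - 791.29, - 752,-633, - 589, - 582, - 431, - 162, - 122.33, - 278/19, - 1.45 , 368/3,215, 315, 548,908,996]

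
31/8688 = 31/8688 =0.00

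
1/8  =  1/8  =  0.12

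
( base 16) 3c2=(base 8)1702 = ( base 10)962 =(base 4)33002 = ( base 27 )18h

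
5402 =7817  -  2415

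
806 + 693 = 1499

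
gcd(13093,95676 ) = 1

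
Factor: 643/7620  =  2^(-2 )*3^(  -  1 )*5^( - 1)*127^(-1)*643^1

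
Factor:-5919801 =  - 3^1*1103^1*1789^1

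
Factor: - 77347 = -77347^1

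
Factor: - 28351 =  -28351^1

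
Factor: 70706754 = 2^1*3^2*1373^1*2861^1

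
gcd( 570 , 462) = 6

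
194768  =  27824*7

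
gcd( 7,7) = 7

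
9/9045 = 1/1005 = 0.00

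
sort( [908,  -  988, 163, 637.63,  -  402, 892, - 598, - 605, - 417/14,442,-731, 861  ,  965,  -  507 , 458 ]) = [ - 988, - 731,- 605 , - 598, - 507, -402,-417/14,163, 442, 458, 637.63, 861, 892, 908, 965] 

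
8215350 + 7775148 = 15990498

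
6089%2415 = 1259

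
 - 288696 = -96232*3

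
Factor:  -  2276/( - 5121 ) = 2^2*3^( - 2 )= 4/9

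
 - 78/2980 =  - 1 + 1451/1490 = - 0.03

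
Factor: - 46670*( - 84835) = 2^1*5^2*13^1* 19^2*47^1*359^1 = 3959249450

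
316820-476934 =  - 160114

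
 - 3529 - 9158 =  - 12687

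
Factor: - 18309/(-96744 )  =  2^( - 3)*17^1*29^( - 1 ) * 139^(  -  1)*359^1 =6103/32248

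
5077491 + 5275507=10352998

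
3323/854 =3323/854 = 3.89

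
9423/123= 3141/41 = 76.61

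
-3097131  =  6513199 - 9610330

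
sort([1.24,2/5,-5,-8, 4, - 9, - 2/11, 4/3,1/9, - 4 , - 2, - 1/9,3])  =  [ - 9, - 8, - 5 , - 4, - 2, - 2/11, - 1/9, 1/9,2/5,1.24, 4/3 , 3 , 4]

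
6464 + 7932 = 14396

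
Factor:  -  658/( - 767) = 2^1*7^1*13^( - 1)*47^1 * 59^( - 1)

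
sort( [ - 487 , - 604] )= [ - 604 ,  -  487]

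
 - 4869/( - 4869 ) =1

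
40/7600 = 1/190 = 0.01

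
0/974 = 0 = 0.00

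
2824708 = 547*5164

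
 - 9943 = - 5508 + -4435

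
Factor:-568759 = - 607^1*937^1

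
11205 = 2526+8679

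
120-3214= - 3094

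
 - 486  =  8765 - 9251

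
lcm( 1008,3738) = 89712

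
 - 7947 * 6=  - 47682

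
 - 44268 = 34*( - 1302) 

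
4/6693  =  4/6693 = 0.00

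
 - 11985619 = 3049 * (  -  3931)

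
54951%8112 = 6279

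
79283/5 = 79283/5= 15856.60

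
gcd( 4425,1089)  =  3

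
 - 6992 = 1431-8423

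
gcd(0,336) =336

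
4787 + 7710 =12497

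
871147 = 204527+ 666620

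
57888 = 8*7236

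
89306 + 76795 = 166101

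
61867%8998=7879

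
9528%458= 368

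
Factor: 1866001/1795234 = 2^( -1) * 7^ ( -1)*17^( - 1 ) * 19^( - 1 )*397^(-1)*1866001^1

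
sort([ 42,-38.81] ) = [ - 38.81 , 42]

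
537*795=426915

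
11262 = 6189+5073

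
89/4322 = 89/4322= 0.02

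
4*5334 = 21336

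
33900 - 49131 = - 15231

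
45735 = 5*9147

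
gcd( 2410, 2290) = 10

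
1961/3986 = 1961/3986 = 0.49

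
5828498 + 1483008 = 7311506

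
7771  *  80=621680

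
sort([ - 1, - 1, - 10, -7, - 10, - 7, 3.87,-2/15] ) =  [ - 10,-10, - 7, - 7,  -  1, - 1, - 2/15,3.87 ]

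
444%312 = 132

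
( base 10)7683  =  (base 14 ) 2B2B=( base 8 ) 17003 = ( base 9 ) 11476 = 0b1111000000011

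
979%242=11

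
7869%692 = 257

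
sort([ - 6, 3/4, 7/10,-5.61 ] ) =[  -  6, - 5.61,  7/10, 3/4]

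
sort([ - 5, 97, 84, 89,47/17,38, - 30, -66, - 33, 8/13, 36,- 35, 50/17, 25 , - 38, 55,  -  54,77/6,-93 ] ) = [ - 93,-66, - 54 ,- 38,  -  35, - 33, - 30,-5, 8/13, 47/17, 50/17, 77/6,25,36,38, 55,84, 89, 97]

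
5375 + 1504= 6879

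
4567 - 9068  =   - 4501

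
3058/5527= 3058/5527 = 0.55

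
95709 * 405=38762145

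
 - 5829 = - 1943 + -3886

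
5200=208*25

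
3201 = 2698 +503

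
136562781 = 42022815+94539966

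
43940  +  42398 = 86338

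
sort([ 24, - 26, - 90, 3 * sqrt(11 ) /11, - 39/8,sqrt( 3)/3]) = [  -  90 , - 26, - 39/8, sqrt(3)/3,3*sqrt( 11 )/11,24 ]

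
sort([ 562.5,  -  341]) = [  -  341,562.5]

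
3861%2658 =1203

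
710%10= 0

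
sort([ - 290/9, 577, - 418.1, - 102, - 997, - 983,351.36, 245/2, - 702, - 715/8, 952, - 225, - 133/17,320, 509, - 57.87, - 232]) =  [ - 997, - 983, - 702,- 418.1, - 232, -225, - 102, - 715/8, - 57.87, - 290/9, - 133/17,245/2,320,351.36, 509, 577,952]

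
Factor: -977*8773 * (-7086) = 2^1*3^1 * 31^1 * 283^1 * 977^1 * 1181^1 =60735672006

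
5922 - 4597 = 1325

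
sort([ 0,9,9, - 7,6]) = [  -  7,0,6,9 , 9] 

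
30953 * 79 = 2445287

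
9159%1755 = 384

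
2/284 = 1/142 =0.01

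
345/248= 1 + 97/248  =  1.39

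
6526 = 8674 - 2148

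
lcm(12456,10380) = 62280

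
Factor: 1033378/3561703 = 2^1*516689^1*3561703^ ( - 1 )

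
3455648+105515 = 3561163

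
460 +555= 1015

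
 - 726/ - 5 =726/5 = 145.20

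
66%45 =21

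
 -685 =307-992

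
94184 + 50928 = 145112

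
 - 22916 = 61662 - 84578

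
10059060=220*45723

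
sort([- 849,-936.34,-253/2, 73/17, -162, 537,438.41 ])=[ -936.34, - 849, - 162 , - 253/2, 73/17, 438.41,537]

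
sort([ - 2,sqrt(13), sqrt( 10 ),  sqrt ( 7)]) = [ - 2,sqrt(7), sqrt( 10), sqrt( 13) ]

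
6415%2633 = 1149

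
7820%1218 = 512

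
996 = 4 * 249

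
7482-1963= 5519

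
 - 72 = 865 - 937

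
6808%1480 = 888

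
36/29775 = 12/9925 = 0.00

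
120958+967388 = 1088346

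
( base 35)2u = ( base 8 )144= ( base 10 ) 100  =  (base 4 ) 1210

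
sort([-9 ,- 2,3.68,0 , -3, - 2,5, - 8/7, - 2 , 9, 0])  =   [  -  9, - 3, - 2,-2 , -2, - 8/7,0,  0,3.68, 5,9]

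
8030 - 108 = 7922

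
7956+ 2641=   10597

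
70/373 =70/373 = 0.19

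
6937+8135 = 15072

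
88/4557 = 88/4557 = 0.02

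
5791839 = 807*7177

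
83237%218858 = 83237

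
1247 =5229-3982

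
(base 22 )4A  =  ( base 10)98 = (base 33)2W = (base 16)62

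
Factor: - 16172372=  - 2^2*17^1*29^1 * 59^1*139^1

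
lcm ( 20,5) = 20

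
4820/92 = 1205/23 = 52.39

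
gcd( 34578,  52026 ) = 6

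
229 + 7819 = 8048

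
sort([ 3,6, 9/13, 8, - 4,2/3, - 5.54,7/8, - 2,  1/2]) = [ -5.54 , - 4, - 2 , 1/2, 2/3, 9/13, 7/8, 3,6, 8]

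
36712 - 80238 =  - 43526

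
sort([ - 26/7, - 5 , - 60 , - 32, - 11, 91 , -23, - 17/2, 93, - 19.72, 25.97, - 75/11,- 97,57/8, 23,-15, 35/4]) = [ - 97, - 60 , - 32, - 23,-19.72, - 15, - 11, - 17/2, - 75/11, - 5 , - 26/7, 57/8,  35/4 , 23,25.97, 91,93]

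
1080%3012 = 1080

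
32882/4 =8220  +  1/2 = 8220.50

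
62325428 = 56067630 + 6257798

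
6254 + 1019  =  7273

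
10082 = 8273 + 1809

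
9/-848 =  - 1  +  839/848 = - 0.01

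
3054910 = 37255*82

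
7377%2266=579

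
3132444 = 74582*42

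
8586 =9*954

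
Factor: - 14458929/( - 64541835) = 3^(-1)*5^( - 1 )*631^(  -  1)*2273^( - 1 )*4819643^1 = 4819643/21513945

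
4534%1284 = 682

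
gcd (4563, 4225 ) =169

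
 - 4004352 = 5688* ( - 704 ) 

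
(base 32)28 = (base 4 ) 1020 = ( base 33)26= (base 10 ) 72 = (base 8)110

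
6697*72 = 482184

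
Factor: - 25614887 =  - 97^1*264071^1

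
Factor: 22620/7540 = 3^1 = 3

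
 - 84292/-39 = 6484/3=2161.33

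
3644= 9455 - 5811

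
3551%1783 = 1768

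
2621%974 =673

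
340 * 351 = 119340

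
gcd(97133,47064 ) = 1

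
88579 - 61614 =26965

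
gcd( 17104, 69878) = 2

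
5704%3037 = 2667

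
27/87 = 9/29 = 0.31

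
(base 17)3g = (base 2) 1000011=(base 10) 67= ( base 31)25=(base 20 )37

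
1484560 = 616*2410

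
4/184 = 1/46 = 0.02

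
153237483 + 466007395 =619244878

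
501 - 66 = 435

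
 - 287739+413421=125682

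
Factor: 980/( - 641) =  - 2^2*5^1*7^2*641^( - 1)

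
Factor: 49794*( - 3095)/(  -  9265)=2^1*3^1*17^(-1 )*43^1* 109^( - 1)*193^1*619^1 = 30822486/1853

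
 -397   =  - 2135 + 1738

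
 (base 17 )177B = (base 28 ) 90a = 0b1101110011010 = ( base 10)7066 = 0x1b9a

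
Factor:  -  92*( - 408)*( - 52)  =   - 2^7*3^1 * 13^1*17^1* 23^1=- 1951872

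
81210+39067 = 120277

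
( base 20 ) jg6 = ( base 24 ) di6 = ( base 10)7926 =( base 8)17366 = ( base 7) 32052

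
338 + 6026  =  6364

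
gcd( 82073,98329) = 1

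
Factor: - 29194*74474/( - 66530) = 1087096978/33265 = 2^1*5^ ( - 1)*11^1*23^1*1327^1*1619^1* 6653^ ( - 1 )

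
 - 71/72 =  - 1 + 1/72 =- 0.99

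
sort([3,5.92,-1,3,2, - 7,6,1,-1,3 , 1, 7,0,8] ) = [-7,-1,  -  1,0,1, 1, 2, 3, 3,3, 5.92,6 , 7, 8]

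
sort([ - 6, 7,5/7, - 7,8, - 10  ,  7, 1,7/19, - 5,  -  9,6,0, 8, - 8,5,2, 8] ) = [ - 10, - 9, - 8,-7, -6,-5,0,7/19, 5/7, 1,2 , 5,6,7,7,8, 8,8]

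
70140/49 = 10020/7 = 1431.43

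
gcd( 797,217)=1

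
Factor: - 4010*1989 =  -2^1 * 3^2*5^1*13^1*17^1 * 401^1 = - 7975890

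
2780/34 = 81+13/17 = 81.76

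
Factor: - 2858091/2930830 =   -  2^(- 1) * 3^1*5^( - 1)*7^( - 1) * 17^1*149^(- 1 )*281^ ( - 1 )*56041^1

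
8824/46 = 191+ 19/23 = 191.83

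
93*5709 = 530937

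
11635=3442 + 8193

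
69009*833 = 57484497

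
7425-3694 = 3731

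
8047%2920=2207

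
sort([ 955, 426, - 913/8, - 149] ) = [-149, - 913/8 , 426, 955 ] 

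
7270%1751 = 266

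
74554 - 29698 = 44856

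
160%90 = 70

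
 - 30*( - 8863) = 265890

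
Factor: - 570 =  - 2^1*3^1*5^1*19^1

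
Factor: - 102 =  - 2^1*3^1*17^1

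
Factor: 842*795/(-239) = - 669390/239 = - 2^1*3^1*5^1*53^1*239^( - 1) * 421^1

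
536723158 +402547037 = 939270195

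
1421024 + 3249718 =4670742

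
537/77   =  6 + 75/77 = 6.97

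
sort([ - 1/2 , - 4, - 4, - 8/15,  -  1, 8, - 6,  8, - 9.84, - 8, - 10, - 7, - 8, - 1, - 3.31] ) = [ - 10, - 9.84, - 8,-8,  -  7, - 6, - 4, - 4, - 3.31, - 1, - 1, - 8/15, -1/2, 8,  8] 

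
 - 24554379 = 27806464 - 52360843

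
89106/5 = 89106/5 = 17821.20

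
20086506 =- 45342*( - 443 )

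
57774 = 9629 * 6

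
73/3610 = 73/3610=0.02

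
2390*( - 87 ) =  - 207930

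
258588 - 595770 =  - 337182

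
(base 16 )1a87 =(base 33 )67q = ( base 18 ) 12h5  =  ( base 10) 6791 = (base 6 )51235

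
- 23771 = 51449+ - 75220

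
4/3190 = 2/1595 = 0.00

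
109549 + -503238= -393689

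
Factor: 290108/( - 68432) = -2^( - 2) * 47^(  -  1 )* 797^1= - 797/188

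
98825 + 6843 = 105668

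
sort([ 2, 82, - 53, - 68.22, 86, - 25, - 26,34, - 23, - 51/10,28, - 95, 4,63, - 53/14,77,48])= [ - 95, - 68.22, - 53, - 26, - 25 , - 23, - 51/10, - 53/14,2,4,  28,  34,48,63, 77, 82 , 86 ] 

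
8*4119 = 32952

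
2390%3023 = 2390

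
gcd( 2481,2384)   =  1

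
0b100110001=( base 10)305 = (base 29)af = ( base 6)1225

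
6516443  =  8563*761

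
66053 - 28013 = 38040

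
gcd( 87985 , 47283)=1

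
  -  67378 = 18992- 86370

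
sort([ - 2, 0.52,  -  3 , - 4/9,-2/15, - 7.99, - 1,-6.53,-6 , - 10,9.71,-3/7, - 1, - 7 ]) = [-10, -7.99, - 7,-6.53,- 6,-3,-2,-1, - 1, - 4/9,-3/7,  -  2/15, 0.52 , 9.71 ] 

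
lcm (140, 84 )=420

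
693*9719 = 6735267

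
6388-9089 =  - 2701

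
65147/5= 13029+2/5 =13029.40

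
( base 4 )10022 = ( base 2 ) 100001010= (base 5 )2031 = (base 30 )8Q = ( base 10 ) 266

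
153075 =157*975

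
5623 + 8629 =14252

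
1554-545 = 1009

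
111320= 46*2420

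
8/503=8/503=0.02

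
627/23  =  627/23=27.26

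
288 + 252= 540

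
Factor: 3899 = 7^1*557^1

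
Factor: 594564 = 2^2*3^1* 49547^1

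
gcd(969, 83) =1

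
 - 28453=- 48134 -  - 19681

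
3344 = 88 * 38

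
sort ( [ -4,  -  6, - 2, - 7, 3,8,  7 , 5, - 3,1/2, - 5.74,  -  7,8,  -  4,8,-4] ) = [ - 7,-7, - 6,  -  5.74, - 4 , - 4, - 4, - 3,  -  2,1/2,  3,5,7,8, 8,8]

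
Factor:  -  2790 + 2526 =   -  264 = - 2^3*3^1 * 11^1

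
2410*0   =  0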